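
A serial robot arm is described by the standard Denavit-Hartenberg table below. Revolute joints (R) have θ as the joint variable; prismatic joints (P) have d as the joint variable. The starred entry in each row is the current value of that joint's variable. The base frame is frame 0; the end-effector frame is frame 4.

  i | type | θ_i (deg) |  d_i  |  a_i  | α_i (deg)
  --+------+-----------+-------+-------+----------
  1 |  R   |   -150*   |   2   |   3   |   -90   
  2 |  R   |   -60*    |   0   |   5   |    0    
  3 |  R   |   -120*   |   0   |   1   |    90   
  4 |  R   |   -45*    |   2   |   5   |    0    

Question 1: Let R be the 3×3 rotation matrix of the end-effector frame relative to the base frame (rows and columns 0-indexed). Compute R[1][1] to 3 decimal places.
-0.259

End-effector y-axis (col 1 of R) = (0.9659,-0.2588,0.0000)
R[1][1] = -0.2588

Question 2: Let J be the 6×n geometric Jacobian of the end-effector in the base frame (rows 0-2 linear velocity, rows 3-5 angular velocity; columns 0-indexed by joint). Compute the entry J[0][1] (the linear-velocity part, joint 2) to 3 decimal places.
-2.018

axis z_1 = (0.5000,-0.8660,0.0000); lever o_n−o_1 = (-0.0049,4.0796,2.3301)
cross product → J_v[:, 1] = (-2.0179,-1.1651,2.0355)
J_ω[:, 1] = z_1
entry J[0][1] = -2.0179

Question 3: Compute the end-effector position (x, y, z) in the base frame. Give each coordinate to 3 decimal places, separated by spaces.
-2.603 2.580 4.330

after link 1: o_1 = (-2.5981, -1.5000, 2.0000)
after link 2: o_2 = (-4.7631, -2.7500, 6.3301)
after link 3: o_3 = (-3.8971, -2.2500, 6.3301)
after link 4: o_4 = (-2.6030, 2.5796, 4.3301)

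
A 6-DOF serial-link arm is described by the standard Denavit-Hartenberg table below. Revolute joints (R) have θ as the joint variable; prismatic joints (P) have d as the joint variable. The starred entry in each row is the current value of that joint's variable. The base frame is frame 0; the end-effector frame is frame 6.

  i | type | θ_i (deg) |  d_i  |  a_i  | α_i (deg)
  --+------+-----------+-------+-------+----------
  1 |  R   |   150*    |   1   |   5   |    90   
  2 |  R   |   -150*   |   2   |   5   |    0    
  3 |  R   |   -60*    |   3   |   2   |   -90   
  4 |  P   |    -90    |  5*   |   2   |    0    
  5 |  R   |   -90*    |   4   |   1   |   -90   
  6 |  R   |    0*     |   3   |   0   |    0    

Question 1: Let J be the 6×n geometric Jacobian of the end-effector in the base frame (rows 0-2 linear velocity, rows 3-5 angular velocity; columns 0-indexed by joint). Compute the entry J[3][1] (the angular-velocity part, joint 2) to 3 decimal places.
0.500

axis z_1 = (0.5000,0.8660,0.0000); lever o_n−o_1 = (13.3971,3.8122,-9.7942)
cross product → J_v[:, 1] = (-8.4821,4.8971,-9.6962)
J_ω[:, 1] = z_1
entry J[3][1] = 0.5000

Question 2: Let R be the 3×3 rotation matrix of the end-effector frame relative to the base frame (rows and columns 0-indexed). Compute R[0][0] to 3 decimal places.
-0.750

End-effector x-axis (col 0 of R) = (-0.7500,0.4330,-0.5000)
R[0][0] = -0.7500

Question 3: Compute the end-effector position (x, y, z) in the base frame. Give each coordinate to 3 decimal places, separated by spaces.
9.067 6.312 -8.794

after link 1: o_1 = (-4.3301, 2.5000, 1.0000)
after link 2: o_2 = (0.4199, 2.0670, -1.5000)
after link 3: o_3 = (3.4199, 3.7990, -0.5000)
after link 4: o_4 = (6.5849, 4.2811, -4.8301)
after link 5: o_5 = (7.5670, 3.7141, -8.7942)
after link 6: o_6 = (9.0670, 6.3122, -8.7942)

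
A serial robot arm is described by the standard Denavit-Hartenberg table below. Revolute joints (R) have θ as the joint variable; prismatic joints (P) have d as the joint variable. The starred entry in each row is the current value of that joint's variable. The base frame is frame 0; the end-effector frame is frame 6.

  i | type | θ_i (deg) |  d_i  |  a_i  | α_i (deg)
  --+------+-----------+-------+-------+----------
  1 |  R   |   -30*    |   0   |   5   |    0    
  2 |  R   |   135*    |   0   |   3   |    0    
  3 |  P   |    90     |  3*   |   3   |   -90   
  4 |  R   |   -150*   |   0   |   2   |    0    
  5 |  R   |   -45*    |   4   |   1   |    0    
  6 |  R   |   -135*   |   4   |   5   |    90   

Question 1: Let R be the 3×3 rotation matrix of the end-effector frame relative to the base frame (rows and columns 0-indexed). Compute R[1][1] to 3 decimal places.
-0.966

End-effector y-axis (col 1 of R) = (0.2588,-0.9659,0.0000)
R[1][1] = -0.9659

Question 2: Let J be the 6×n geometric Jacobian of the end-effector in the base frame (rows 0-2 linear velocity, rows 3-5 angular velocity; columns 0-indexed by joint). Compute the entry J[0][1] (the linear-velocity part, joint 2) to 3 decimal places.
axis z_1 = (0.0000,0.0000,1.0000); lever o_n−o_1 = (-3.1802,-6.0285,1.2412)
cross product → J_v[:, 1] = (6.0285,-3.1802,0.0000)
J_ω[:, 1] = z_1
entry J[0][1] = 6.0285

6.029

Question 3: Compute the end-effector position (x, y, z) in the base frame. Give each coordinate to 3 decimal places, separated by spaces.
1.150 -8.529 1.241

after link 1: o_1 = (4.3301, -2.5000, 0.0000)
after link 2: o_2 = (3.5537, 0.3978, 0.0000)
after link 3: o_3 = (0.6559, -0.3787, 3.0000)
after link 4: o_4 = (2.3289, 0.0696, 4.0000)
after link 5: o_5 = (4.2972, -3.5441, 3.7412)
after link 6: o_6 = (1.1499, -8.5285, 1.2412)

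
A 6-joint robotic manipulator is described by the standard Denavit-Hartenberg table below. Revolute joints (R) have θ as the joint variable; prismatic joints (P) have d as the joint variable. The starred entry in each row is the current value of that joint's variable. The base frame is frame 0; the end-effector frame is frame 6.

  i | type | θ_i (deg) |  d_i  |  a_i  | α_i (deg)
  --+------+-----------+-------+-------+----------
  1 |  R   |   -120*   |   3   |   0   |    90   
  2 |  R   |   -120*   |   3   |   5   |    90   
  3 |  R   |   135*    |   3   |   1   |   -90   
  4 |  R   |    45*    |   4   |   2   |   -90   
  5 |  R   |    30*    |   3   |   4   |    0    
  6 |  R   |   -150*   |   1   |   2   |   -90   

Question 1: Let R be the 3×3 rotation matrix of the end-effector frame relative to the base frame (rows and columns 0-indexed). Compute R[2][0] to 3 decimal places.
End-effector x-axis (col 0 of R) = (0.8093,-0.3229,0.4906)
R[2][0] = 0.4906

0.491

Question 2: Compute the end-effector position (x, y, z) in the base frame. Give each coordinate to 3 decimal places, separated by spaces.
after link 1: o_1 = (0.0000, 0.0000, 3.0000)
after link 2: o_2 = (-1.3481, 3.6651, -1.3301)
after link 3: o_3 = (-0.8382, 5.9624, 0.7822)
after link 4: o_4 = (-0.8242, 2.3298, 3.3907)
after link 5: o_5 = (-3.9336, 0.2367, 0.0815)
after link 6: o_6 = (-2.0631, -0.9730, 0.2761)

-2.063 -0.973 0.276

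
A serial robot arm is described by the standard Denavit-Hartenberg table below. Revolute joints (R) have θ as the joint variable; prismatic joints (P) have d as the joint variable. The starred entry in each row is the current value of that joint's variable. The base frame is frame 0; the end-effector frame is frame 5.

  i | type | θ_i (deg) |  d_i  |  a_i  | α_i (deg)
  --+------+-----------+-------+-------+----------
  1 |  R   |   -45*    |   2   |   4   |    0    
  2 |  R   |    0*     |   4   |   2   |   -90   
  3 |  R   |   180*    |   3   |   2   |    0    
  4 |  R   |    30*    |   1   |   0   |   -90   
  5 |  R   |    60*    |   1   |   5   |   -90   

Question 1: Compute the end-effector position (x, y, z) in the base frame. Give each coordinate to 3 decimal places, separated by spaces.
after link 1: o_1 = (2.8284, -2.8284, 2.0000)
after link 2: o_2 = (4.2426, -4.2426, 6.0000)
after link 3: o_3 = (4.9497, -0.7071, 6.0000)
after link 4: o_4 = (5.6569, 0.0000, 6.0000)
after link 5: o_5 = (1.4176, -1.8845, 8.1160)

1.418 -1.884 8.116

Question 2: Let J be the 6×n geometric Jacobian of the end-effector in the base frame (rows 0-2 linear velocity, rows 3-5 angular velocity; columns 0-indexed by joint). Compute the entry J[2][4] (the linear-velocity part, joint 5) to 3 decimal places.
-2.165

axis z_4 = (0.3536,-0.3536,0.8660); lever o_n−o_4 = (-4.2392,-1.8845,2.1160)
cross product → J_v[:, 4] = (0.8839,-4.4194,-2.1651)
J_ω[:, 4] = z_4
entry J[2][4] = -2.1651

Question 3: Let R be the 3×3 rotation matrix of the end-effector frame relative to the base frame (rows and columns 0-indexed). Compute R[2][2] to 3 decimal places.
-0.433

End-effector z-axis (col 2 of R) = (0.1768,-0.8839,-0.4330)
R[2][2] = -0.4330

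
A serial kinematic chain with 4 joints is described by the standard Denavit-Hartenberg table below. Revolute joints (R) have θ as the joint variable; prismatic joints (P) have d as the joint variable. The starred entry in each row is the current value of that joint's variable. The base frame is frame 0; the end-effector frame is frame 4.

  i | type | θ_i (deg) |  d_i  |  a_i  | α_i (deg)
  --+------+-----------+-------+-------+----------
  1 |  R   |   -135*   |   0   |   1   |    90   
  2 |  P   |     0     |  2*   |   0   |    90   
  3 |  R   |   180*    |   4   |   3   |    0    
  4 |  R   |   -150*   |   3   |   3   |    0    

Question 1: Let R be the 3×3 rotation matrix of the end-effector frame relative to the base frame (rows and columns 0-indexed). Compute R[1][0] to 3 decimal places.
-0.259

End-effector x-axis (col 0 of R) = (-0.9659,-0.2588,0.0000)
R[1][0] = -0.2588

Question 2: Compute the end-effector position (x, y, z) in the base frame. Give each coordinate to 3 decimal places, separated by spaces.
after link 1: o_1 = (-0.7071, -0.7071, 0.0000)
after link 2: o_2 = (-2.1213, 0.7071, 0.0000)
after link 3: o_3 = (-0.0000, 2.8284, -4.0000)
after link 4: o_4 = (-2.8978, 2.0520, -7.0000)

-2.898 2.052 -7.000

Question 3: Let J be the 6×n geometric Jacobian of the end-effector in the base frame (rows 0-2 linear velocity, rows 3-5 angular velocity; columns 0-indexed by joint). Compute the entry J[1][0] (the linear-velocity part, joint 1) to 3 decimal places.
axis z_0 = ẑ; lever o_n−o_0 = (-2.8978,2.0520,-7.0000)
cross product → J_v[:, 0] = (-2.0520,-2.8978,0.0000)
J_ω[:, 0] = z_0
entry J[1][0] = -2.8978

-2.898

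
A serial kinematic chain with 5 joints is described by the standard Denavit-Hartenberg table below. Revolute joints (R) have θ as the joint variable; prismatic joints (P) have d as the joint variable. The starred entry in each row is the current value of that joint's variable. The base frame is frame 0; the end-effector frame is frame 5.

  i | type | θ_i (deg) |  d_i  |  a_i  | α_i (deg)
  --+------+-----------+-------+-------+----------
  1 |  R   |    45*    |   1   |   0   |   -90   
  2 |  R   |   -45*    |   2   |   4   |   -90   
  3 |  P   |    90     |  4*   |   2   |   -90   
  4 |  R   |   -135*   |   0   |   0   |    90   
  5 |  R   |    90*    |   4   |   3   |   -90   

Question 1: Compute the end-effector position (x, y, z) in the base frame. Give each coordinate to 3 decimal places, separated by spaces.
-0.914 3.086 0.879

after link 1: o_1 = (0.0000, 0.0000, 1.0000)
after link 2: o_2 = (0.5858, 3.4142, 3.8284)
after link 3: o_3 = (4.0000, 4.0000, 1.0000)
after link 4: o_4 = (4.0000, 4.0000, 1.0000)
after link 5: o_5 = (-0.9142, 3.0858, 0.8787)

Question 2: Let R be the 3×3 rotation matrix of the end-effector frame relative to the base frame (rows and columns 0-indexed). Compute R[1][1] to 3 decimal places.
-0.146

End-effector y-axis (col 1 of R) = (0.8536,-0.1464,-0.5000)
R[1][1] = -0.1464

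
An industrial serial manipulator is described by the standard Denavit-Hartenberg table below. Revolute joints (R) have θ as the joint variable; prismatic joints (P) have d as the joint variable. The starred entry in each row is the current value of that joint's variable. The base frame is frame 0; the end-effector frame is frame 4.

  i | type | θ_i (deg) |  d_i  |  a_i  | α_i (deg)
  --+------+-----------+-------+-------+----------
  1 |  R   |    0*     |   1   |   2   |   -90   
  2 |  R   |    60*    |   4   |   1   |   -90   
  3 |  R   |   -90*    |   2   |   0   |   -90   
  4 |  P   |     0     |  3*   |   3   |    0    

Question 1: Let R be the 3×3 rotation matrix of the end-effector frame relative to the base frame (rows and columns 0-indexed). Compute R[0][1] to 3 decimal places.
End-effector y-axis (col 1 of R) = (0.8660,-0.0000,0.5000)
R[0][1] = 0.8660

0.866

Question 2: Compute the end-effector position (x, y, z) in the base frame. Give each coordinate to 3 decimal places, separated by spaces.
2.268 7.000 -3.464

after link 1: o_1 = (2.0000, 0.0000, 1.0000)
after link 2: o_2 = (2.5000, 4.0000, 0.1340)
after link 3: o_3 = (0.7679, 4.0000, -0.8660)
after link 4: o_4 = (2.2679, 7.0000, -3.4641)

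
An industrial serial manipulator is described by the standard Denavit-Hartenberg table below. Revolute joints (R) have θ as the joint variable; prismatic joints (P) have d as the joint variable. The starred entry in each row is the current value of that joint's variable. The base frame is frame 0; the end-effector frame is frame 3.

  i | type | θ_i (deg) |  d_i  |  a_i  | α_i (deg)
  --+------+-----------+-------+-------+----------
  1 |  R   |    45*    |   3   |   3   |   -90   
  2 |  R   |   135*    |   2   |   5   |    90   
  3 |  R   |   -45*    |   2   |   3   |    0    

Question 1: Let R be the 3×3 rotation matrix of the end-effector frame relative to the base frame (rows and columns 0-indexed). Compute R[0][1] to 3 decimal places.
End-effector y-axis (col 1 of R) = (-0.8536,0.1464,-0.5000)
R[0][1] = -0.8536

-0.854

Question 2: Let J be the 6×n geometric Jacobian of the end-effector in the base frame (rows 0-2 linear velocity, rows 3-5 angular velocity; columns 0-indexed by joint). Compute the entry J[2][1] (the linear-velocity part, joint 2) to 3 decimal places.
axis z_1 = (-0.7071,0.7071,0.0000); lever o_n−o_1 = (-2.4749,-2.6464,-6.4497)
cross product → J_v[:, 1] = (-4.5607,-4.5607,3.6213)
J_ω[:, 1] = z_1
entry J[2][1] = 3.6213

3.621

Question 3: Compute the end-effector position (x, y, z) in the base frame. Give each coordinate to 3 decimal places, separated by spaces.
-0.354 -0.525 -3.450

after link 1: o_1 = (2.1213, 2.1213, 3.0000)
after link 2: o_2 = (-1.7929, 1.0355, -0.5355)
after link 3: o_3 = (-0.3536, -0.5251, -3.4497)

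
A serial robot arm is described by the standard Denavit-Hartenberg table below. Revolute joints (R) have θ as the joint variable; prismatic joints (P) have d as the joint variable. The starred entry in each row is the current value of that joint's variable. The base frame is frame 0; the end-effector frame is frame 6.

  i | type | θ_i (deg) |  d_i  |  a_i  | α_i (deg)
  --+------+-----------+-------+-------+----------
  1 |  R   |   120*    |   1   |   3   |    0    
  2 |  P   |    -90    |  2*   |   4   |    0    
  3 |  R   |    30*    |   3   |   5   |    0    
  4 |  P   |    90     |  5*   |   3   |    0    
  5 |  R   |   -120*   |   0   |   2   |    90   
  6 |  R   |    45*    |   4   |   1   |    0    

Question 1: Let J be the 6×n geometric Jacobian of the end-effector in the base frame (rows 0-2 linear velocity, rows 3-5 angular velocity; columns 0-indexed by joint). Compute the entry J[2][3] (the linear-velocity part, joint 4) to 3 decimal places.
prismatic axis z_3 = (0.0000,0.0000,1.0000)
J_v[:, 3] = z_3; J_ω[:, 3] = (0,0,0)
entry J[2][3] = 1.0000

1.000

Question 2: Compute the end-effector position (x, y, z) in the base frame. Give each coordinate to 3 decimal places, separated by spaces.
after link 1: o_1 = (-1.5000, 2.5981, 1.0000)
after link 2: o_2 = (1.9641, 4.5981, 3.0000)
after link 3: o_3 = (4.4641, 8.9282, 6.0000)
after link 4: o_4 = (1.8660, 10.4282, 11.0000)
after link 5: o_5 = (3.5981, 11.4282, 11.0000)
after link 6: o_6 = (6.2104, 8.3177, 11.7071)

6.210 8.318 11.707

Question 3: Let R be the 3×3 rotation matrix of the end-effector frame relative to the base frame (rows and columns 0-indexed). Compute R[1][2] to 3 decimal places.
End-effector z-axis (col 2 of R) = (0.5000,-0.8660,0.0000)
R[1][2] = -0.8660

-0.866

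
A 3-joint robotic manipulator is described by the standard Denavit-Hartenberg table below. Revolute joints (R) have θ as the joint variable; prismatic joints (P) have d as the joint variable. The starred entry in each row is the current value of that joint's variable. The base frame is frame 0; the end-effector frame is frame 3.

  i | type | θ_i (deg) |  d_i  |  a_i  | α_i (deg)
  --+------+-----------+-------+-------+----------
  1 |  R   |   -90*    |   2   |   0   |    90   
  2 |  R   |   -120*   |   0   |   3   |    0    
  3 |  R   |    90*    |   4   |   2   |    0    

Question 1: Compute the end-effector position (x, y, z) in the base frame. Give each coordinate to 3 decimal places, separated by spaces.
after link 1: o_1 = (0.0000, 0.0000, 2.0000)
after link 2: o_2 = (-0.0000, 1.5000, -0.5981)
after link 3: o_3 = (-4.0000, -0.2321, -1.5981)

-4.000 -0.232 -1.598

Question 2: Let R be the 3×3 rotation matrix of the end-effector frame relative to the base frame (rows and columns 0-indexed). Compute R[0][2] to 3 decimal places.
-1.000

End-effector z-axis (col 2 of R) = (-1.0000,-0.0000,0.0000)
R[0][2] = -1.0000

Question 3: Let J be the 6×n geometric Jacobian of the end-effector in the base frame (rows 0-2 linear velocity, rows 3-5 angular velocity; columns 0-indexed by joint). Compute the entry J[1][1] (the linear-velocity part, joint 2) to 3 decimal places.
-3.598

axis z_1 = (-1.0000,-0.0000,0.0000); lever o_n−o_1 = (-4.0000,-0.2321,-3.5981)
cross product → J_v[:, 1] = (0.0000,-3.5981,0.2321)
J_ω[:, 1] = z_1
entry J[1][1] = -3.5981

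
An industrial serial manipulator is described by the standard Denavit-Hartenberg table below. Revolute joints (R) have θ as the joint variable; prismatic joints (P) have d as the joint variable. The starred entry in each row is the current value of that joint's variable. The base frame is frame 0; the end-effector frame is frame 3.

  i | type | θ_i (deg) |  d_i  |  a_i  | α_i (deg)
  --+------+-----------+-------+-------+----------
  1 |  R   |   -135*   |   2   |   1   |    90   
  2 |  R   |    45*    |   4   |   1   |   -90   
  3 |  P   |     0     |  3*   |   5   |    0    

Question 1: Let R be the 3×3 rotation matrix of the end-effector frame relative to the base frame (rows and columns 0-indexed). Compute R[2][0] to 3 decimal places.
End-effector x-axis (col 0 of R) = (-0.5000,-0.5000,0.7071)
R[2][0] = 0.7071

0.707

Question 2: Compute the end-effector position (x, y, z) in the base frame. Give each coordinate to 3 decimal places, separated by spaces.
after link 1: o_1 = (-0.7071, -0.7071, 2.0000)
after link 2: o_2 = (-4.0355, 1.6213, 2.7071)
after link 3: o_3 = (-5.0355, 0.6213, 8.3640)

-5.036 0.621 8.364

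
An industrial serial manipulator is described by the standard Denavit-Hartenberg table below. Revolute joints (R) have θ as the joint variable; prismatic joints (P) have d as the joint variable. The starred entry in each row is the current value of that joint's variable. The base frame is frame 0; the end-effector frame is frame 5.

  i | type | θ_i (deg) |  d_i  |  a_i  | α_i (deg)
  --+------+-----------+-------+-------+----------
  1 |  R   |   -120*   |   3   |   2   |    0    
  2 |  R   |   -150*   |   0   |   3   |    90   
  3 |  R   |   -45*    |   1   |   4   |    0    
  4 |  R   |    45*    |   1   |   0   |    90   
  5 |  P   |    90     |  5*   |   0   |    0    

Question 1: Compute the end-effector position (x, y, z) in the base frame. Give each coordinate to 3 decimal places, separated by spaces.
1.000 4.096 -4.828

after link 1: o_1 = (-1.0000, -1.7321, 3.0000)
after link 2: o_2 = (-1.0000, 1.2679, 3.0000)
after link 3: o_3 = (-0.0000, 4.0964, 0.1716)
after link 4: o_4 = (1.0000, 4.0964, 0.1716)
after link 5: o_5 = (1.0000, 4.0964, -4.8284)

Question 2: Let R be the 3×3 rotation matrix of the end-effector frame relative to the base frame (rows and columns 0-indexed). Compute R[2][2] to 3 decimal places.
End-effector z-axis (col 2 of R) = (0.0000,0.0000,-1.0000)
R[2][2] = -1.0000

-1.000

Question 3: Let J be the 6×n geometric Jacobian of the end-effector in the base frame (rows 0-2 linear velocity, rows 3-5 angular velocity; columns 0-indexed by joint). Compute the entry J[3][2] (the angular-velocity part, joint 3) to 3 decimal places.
1.000

axis z_2 = (1.0000,0.0000,0.0000); lever o_n−o_2 = (2.0000,2.8284,-7.8284)
cross product → J_v[:, 2] = (-0.0000,7.8284,2.8284)
J_ω[:, 2] = z_2
entry J[3][2] = 1.0000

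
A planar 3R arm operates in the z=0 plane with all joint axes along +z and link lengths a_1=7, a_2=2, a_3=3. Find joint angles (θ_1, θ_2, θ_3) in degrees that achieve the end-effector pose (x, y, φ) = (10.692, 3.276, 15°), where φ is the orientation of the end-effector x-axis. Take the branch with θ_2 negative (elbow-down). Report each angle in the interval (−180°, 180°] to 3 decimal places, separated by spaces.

wrist centre = target − a_3·(cos φ, sin φ) = (7.7942, 2.4995)
cos θ_2 = (66.9976−7²−2²)/(2·7·2) = 0.4999; θ_2 = -60.0056° (elbow-down)
β = atan2(2.4995,7.7942) = 17.7806°; ψ = atan2(-1.7321,7.9998) = -12.2173°
θ_1 = β − ψ = 29.9979°
θ_3 = φ − θ_1 − θ_2 = 45.0077° (wrapped to (-180°,180°])

29.998 -60.006 45.008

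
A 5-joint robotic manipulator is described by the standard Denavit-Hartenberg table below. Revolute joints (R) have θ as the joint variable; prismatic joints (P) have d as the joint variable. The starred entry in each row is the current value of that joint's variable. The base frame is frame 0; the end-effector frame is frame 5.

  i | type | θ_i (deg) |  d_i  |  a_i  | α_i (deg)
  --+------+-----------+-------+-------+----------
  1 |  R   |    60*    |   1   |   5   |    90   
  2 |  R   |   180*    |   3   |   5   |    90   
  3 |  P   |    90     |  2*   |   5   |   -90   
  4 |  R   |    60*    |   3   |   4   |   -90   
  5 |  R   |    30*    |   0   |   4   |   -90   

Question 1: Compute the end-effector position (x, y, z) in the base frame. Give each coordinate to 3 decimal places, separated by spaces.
10.660 -5.000 -3.464

after link 1: o_1 = (2.5000, 4.3301, 1.0000)
after link 2: o_2 = (2.5981, -1.5000, 1.0000)
after link 3: o_3 = (6.9282, -4.0000, 3.0000)
after link 4: o_4 = (10.1603, -2.4019, -0.4641)
after link 5: o_5 = (10.6603, -5.0000, -3.4641)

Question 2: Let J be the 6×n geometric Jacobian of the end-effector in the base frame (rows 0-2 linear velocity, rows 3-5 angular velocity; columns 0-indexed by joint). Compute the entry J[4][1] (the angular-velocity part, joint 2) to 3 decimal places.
-0.500

axis z_1 = (0.8660,-0.5000,0.0000); lever o_n−o_1 = (8.1603,-9.3301,-4.4641)
cross product → J_v[:, 1] = (2.2321,3.8660,-4.0000)
J_ω[:, 1] = z_1
entry J[4][1] = -0.5000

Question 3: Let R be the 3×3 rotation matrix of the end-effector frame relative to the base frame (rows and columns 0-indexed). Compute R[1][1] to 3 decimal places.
End-effector y-axis (col 1 of R) = (0.7500,-0.4330,0.5000)
R[1][1] = -0.4330

-0.433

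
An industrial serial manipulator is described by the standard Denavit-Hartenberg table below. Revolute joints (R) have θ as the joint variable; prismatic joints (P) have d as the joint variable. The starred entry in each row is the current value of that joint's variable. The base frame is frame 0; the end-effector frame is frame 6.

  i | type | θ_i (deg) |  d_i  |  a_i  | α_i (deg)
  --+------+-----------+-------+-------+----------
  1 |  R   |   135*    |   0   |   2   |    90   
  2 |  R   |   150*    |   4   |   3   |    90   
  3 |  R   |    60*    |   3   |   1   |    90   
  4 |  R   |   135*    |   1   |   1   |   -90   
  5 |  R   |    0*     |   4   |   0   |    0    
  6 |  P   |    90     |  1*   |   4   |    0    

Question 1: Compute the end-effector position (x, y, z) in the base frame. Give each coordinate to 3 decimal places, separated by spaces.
-0.318 4.125 -0.461

after link 1: o_1 = (-1.4142, 1.4142, 0.0000)
after link 2: o_2 = (3.2513, 2.4055, 1.5000)
after link 3: o_3 = (3.1092, 3.7724, 4.3481)
after link 4: o_4 = (2.3865, 2.9220, 5.2167)
after link 5: o_5 = (0.7884, 1.0560, 2.0601)
after link 6: o_6 = (-0.3182, 4.1250, -0.4611)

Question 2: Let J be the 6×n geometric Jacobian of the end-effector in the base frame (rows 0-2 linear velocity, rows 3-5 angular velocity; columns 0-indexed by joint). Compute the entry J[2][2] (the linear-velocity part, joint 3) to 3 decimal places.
axis z_2 = (-0.3536,0.3536,0.8660); lever o_n−o_2 = (-3.5695,1.7195,-1.9611)
cross product → J_v[:, 2] = (-2.1825,-3.7847,0.6541)
J_ω[:, 2] = z_2
entry J[2][2] = 0.6541

0.654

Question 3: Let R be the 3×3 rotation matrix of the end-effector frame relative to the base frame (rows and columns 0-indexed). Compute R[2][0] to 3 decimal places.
-0.433

End-effector x-axis (col 0 of R) = (-0.1768,0.8839,-0.4330)
R[2][0] = -0.4330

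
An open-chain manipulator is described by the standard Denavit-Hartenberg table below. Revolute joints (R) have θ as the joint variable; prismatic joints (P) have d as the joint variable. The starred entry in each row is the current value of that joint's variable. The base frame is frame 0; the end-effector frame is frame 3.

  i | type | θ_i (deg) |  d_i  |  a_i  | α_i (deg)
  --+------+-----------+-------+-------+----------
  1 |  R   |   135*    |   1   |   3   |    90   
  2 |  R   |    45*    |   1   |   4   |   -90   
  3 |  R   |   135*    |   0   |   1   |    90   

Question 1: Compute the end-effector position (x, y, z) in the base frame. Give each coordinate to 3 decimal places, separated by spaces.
-3.561 3.975 3.328

after link 1: o_1 = (-2.1213, 2.1213, 1.0000)
after link 2: o_2 = (-3.4142, 4.8284, 3.8284)
after link 3: o_3 = (-3.5607, 3.9749, 3.3284)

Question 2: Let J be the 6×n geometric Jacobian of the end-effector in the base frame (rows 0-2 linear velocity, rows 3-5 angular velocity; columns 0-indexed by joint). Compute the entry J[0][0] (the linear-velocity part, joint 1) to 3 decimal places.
axis z_0 = ẑ; lever o_n−o_0 = (-3.5607,3.9749,3.3284)
cross product → J_v[:, 0] = (-3.9749,-3.5607,0.0000)
J_ω[:, 0] = z_0
entry J[0][0] = -3.9749

-3.975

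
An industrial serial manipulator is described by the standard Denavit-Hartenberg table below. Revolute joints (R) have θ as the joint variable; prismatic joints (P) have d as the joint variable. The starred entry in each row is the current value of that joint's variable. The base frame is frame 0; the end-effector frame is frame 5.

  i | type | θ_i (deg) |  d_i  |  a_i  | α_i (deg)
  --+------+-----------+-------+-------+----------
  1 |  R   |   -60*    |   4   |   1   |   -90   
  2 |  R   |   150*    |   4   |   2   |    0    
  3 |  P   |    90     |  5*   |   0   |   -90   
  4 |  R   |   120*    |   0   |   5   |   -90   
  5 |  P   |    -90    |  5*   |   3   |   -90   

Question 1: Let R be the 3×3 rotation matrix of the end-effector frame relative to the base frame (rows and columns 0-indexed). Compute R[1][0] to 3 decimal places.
End-effector x-axis (col 0 of R) = (0.4330,-0.7500,0.5000)
R[1][0] = -0.7500

-0.750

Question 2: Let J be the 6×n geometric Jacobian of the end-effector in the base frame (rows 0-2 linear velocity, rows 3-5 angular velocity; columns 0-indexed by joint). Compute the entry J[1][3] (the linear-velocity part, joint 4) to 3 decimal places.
axis z_3 = (0.4330,-0.7500,0.5000); lever o_n−o_3 = (1.4216,-6.1226,-4.4151)
cross product → J_v[:, 3] = (6.3726,2.6226,-1.5849)
J_ω[:, 3] = z_3
entry J[1][3] = 2.6226

2.623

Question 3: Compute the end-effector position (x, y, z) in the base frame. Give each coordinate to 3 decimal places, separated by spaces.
8.850 -0.989 -1.415

after link 1: o_1 = (0.5000, -0.8660, 4.0000)
after link 2: o_2 = (3.0981, 2.6340, 3.0000)
after link 3: o_3 = (7.4282, 5.1340, 3.0000)
after link 4: o_4 = (4.3032, 1.8864, 0.8349)
after link 5: o_5 = (8.8498, -0.9886, -1.4151)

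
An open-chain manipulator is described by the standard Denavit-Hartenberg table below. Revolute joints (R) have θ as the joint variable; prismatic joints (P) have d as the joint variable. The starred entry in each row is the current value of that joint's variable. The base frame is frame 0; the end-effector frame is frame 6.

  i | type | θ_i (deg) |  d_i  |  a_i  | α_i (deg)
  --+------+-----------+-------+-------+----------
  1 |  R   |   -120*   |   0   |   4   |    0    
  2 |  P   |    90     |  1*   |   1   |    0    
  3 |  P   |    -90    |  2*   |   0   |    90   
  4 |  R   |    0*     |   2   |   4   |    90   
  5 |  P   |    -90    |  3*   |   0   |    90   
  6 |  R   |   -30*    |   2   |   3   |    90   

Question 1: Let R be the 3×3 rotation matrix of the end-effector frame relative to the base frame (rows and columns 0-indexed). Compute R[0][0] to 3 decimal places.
0.750

End-effector x-axis (col 0 of R) = (0.7500,-0.4330,0.5000)
R[0][0] = 0.7500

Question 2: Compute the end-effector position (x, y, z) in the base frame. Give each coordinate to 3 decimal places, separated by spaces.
after link 1: o_1 = (-2.0000, -3.4641, 0.0000)
after link 2: o_2 = (-1.1340, -3.9641, 1.0000)
after link 3: o_3 = (-1.1340, -3.9641, 3.0000)
after link 4: o_4 = (-4.8660, -6.4282, 3.0000)
after link 5: o_5 = (-4.8660, -6.4282, 0.0000)
after link 6: o_6 = (-1.6160, -5.9952, 1.5000)

-1.616 -5.995 1.500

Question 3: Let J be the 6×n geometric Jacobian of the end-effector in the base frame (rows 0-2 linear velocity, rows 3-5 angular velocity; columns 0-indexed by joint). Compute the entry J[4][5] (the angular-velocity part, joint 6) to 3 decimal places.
0.866

axis z_5 = (0.5000,0.8660,-0.0000); lever o_n−o_5 = (3.2500,0.4330,1.5000)
cross product → J_v[:, 5] = (1.2990,-0.7500,-2.5981)
J_ω[:, 5] = z_5
entry J[4][5] = 0.8660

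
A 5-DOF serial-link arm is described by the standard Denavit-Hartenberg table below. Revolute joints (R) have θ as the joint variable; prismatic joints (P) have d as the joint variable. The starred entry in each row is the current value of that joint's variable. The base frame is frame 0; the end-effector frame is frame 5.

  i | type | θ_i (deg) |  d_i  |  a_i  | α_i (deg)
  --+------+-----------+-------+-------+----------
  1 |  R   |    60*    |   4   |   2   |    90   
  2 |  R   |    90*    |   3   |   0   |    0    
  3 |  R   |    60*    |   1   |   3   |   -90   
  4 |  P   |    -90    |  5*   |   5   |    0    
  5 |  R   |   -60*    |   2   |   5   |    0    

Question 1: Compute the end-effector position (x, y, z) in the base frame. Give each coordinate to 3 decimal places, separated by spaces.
after link 1: o_1 = (1.0000, 1.7321, 4.0000)
after link 2: o_2 = (3.5981, 0.2321, 4.0000)
after link 3: o_3 = (3.1651, -2.5179, 5.5000)
after link 4: o_4 = (6.2452, -7.1830, 1.1699)
after link 5: o_5 = (9.7853, -6.0514, -2.7272)

9.785 -6.051 -2.727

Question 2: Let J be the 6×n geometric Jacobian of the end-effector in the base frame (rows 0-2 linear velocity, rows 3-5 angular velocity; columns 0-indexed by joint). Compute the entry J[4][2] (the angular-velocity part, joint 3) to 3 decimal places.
-0.500

axis z_2 = (0.8660,-0.5000,0.0000); lever o_n−o_2 = (6.1872,-6.2835,-6.7272)
cross product → J_v[:, 2] = (3.3636,5.8260,-2.3481)
J_ω[:, 2] = z_2
entry J[4][2] = -0.5000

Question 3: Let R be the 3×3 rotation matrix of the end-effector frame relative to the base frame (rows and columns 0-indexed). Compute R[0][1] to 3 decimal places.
End-effector y-axis (col 1 of R) = (0.5335,-0.8080,0.2500)
R[0][1] = 0.5335

0.533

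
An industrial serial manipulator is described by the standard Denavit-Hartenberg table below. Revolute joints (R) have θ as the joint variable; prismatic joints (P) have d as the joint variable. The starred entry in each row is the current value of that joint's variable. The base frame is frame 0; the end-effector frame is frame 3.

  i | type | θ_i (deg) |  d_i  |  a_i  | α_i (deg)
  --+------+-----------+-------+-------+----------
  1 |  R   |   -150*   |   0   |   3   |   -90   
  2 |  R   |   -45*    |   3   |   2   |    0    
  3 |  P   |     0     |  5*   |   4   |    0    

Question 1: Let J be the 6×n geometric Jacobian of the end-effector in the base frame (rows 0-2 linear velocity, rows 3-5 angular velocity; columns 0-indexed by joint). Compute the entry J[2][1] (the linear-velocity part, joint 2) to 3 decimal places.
axis z_1 = (0.5000,-0.8660,0.0000); lever o_n−o_1 = (0.3258,-9.0495,4.2426)
cross product → J_v[:, 1] = (-3.6742,-2.1213,-4.2426)
J_ω[:, 1] = z_1
entry J[2][1] = -4.2426

-4.243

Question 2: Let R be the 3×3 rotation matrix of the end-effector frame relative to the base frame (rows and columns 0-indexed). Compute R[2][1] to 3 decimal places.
End-effector y-axis (col 1 of R) = (-0.6124,-0.3536,-0.7071)
R[2][1] = -0.7071

-0.707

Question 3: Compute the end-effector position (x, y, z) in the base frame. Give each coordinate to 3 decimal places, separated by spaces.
after link 1: o_1 = (-2.5981, -1.5000, 0.0000)
after link 2: o_2 = (-2.3228, -4.8052, 1.4142)
after link 3: o_3 = (-2.2723, -10.5495, 4.2426)

-2.272 -10.550 4.243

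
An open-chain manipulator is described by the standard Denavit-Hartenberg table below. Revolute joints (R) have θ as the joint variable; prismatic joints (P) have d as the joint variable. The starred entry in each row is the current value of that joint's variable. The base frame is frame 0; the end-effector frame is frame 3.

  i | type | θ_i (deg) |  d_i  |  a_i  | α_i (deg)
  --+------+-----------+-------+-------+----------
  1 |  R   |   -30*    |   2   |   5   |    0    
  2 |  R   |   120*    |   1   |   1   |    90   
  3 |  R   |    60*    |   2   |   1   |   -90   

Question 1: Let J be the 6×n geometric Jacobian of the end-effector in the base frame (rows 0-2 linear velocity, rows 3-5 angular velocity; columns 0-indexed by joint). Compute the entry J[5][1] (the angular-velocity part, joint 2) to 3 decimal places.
axis z_1 = (0.0000,0.0000,1.0000); lever o_n−o_1 = (2.0000,1.5000,1.8660)
cross product → J_v[:, 1] = (-1.5000,2.0000,0.0000)
J_ω[:, 1] = z_1
entry J[5][1] = 1.0000

1.000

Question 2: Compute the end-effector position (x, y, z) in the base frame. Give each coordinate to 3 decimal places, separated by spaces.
6.330 -1.000 3.866

after link 1: o_1 = (4.3301, -2.5000, 2.0000)
after link 2: o_2 = (4.3301, -1.5000, 3.0000)
after link 3: o_3 = (6.3301, -1.0000, 3.8660)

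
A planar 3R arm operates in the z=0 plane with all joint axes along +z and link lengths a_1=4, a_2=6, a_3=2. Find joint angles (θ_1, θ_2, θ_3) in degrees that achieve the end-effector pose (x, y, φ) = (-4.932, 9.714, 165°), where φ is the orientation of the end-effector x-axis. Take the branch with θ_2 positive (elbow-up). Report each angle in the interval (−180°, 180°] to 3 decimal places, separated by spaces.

wrist centre = target − a_3·(cos φ, sin φ) = (-3.0001, 9.1964)
cos θ_2 = (93.5740−4²−6²)/(2·4·6) = 0.8661; θ_2 = 29.9887° (elbow-up)
β = atan2(9.1964,-3.0001) = 108.0680°; ψ = atan2(2.9990,9.1967) = 18.0607°
θ_1 = β − ψ = 90.0073°
θ_3 = φ − θ_1 − θ_2 = 45.0040° (wrapped to (-180°,180°])

90.007 29.989 45.004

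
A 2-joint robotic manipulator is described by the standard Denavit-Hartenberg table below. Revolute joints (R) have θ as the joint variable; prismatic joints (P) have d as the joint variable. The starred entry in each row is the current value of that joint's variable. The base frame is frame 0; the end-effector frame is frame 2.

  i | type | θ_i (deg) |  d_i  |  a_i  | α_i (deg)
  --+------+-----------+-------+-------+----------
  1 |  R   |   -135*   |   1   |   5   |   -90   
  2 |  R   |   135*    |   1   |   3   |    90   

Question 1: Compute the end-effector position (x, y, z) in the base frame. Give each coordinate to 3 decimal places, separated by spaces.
-1.328 -2.743 -1.121

after link 1: o_1 = (-3.5355, -3.5355, 1.0000)
after link 2: o_2 = (-1.3284, -2.7426, -1.1213)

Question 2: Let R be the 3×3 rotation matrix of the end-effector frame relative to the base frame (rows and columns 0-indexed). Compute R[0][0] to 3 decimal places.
End-effector x-axis (col 0 of R) = (0.5000,0.5000,-0.7071)
R[0][0] = 0.5000

0.500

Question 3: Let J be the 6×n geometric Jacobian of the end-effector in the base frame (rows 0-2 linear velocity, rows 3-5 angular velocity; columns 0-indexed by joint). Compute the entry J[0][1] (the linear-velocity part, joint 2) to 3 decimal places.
1.500

axis z_1 = (0.7071,-0.7071,0.0000); lever o_n−o_1 = (2.2071,0.7929,-2.1213)
cross product → J_v[:, 1] = (1.5000,1.5000,2.1213)
J_ω[:, 1] = z_1
entry J[0][1] = 1.5000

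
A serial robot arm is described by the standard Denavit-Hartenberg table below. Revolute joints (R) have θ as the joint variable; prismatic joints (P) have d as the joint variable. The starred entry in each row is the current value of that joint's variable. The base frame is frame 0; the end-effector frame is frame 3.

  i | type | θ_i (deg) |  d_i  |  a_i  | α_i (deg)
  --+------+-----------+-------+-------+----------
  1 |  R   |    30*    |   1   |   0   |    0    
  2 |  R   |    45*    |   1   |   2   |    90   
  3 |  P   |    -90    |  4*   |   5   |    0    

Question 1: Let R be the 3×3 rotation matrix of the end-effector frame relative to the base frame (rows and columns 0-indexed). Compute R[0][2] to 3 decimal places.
0.966

End-effector z-axis (col 2 of R) = (0.9659,-0.2588,0.0000)
R[0][2] = 0.9659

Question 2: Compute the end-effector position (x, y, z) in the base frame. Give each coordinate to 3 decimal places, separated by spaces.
4.381 0.897 -3.000

after link 1: o_1 = (0.0000, 0.0000, 1.0000)
after link 2: o_2 = (0.5176, 1.9319, 2.0000)
after link 3: o_3 = (4.3813, 0.8966, -3.0000)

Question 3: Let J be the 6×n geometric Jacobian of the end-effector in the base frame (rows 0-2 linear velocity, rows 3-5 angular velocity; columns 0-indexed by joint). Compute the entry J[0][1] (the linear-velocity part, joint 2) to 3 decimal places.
-0.897

axis z_1 = (0.0000,0.0000,1.0000); lever o_n−o_1 = (4.3813,0.8966,-4.0000)
cross product → J_v[:, 1] = (-0.8966,4.3813,0.0000)
J_ω[:, 1] = z_1
entry J[0][1] = -0.8966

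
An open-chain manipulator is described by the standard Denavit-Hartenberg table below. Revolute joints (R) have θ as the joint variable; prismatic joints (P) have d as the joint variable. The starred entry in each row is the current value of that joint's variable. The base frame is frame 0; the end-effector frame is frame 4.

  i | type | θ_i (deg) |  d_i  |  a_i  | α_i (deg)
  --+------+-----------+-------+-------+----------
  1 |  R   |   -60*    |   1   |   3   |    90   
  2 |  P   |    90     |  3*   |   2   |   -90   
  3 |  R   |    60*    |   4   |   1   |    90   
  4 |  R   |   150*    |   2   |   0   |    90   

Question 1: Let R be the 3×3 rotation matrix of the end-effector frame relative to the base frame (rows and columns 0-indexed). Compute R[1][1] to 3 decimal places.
-0.250

End-effector y-axis (col 1 of R) = (-0.4330,-0.2500,0.8660)
R[1][1] = -0.2500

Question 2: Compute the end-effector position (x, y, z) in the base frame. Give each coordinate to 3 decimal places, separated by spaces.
-3.214 -0.701 5.232

after link 1: o_1 = (1.5000, -2.5981, 1.0000)
after link 2: o_2 = (-1.0981, -4.0981, 3.0000)
after link 3: o_3 = (-2.3481, -0.2010, 3.5000)
after link 4: o_4 = (-3.2141, -0.7010, 5.2321)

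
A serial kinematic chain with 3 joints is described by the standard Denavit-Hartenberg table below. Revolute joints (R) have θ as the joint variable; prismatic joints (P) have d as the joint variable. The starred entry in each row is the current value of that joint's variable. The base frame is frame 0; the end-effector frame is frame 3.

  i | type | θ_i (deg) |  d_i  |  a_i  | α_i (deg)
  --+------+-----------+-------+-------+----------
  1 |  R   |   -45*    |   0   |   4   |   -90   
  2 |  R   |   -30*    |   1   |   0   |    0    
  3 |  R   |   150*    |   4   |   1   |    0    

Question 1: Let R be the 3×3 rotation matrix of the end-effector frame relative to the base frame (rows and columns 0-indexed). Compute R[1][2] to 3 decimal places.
End-effector z-axis (col 2 of R) = (0.7071,0.7071,0.0000)
R[1][2] = 0.7071

0.707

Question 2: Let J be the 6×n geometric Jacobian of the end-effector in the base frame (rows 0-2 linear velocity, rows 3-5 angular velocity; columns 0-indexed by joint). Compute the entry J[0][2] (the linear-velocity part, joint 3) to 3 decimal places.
-0.612

axis z_2 = (0.7071,0.7071,0.0000); lever o_n−o_2 = (2.4749,3.1820,-0.8660)
cross product → J_v[:, 2] = (-0.6124,0.6124,0.5000)
J_ω[:, 2] = z_2
entry J[0][2] = -0.6124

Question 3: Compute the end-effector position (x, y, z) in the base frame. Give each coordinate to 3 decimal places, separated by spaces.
6.010 1.061 -0.866

after link 1: o_1 = (2.8284, -2.8284, 0.0000)
after link 2: o_2 = (3.5355, -2.1213, 0.0000)
after link 3: o_3 = (6.0104, 1.0607, -0.8660)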